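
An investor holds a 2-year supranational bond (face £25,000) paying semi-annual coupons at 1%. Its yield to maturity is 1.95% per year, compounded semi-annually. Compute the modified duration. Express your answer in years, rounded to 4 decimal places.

Periodic yield y = 0.00975. First find Macaulay duration:
  t   CF        PV=CF/(1+0.00975)^t    t·PV
  1       125.00       123.7930       123.7930
  2       125.00       122.5977       245.1954
  3       125.00       121.4139       364.2417
  4    25,125.00    24,168.5515    96,674.2061
  Σ                 24,536.3561    97,407.4362
P = 24,536.3561; Macaulay duration = 97,407.4362 / 24,536.3561 = 3.96992 half-year periods = 1.98496 years.
Modified duration = D_Mac / (1 + y) = 1.98496 / 1.00975 = 1.96579 years.

1.9658 years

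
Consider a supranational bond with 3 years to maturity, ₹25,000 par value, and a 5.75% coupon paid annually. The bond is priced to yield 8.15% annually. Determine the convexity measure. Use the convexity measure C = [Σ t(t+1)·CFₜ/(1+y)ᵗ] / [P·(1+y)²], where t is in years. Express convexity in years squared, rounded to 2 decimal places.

With y = 0.0815:
  t   CF        PV=CF/(1+0.0815)^t    t·PV        t(t+1)·PV
  1     1,437.50     1,329.1724     1,329.1724       2,658.3449
  2     1,437.50     1,229.0083     2,458.0165       7,374.0496
  3    26,437.50    20,899.7366    62,699.2099     250,796.8396
  Σ                 23,457.9173    66,486.3989     260,829.2341
P = 23,457.9173.
Convexity = Σ t(t+1)·PV / [P·(1+y)²] = 260,829.2341 / (23,457.9173 × 1.169642) = 9.50635.

9.51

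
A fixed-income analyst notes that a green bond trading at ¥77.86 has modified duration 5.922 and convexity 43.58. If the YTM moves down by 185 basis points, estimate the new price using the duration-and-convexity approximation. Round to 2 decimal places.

¥86.97

Duration effect: -D_mod·Δy = -5.922 × (-0.0185) = +0.109557
Convexity effect: ½·C·(Δy)² = 0.5 × 43.58 × (-0.0185)² = +0.0074576275
ΔP/P ≈ +0.109557 + 0.0074576275 = +0.1170146275
New price ≈ 77.86 × (1 + 0.1170146275) = 86.97075889715.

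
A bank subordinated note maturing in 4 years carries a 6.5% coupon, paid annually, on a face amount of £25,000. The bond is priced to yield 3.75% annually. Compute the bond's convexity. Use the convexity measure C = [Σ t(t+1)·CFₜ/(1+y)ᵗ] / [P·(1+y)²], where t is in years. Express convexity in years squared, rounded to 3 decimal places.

With y = 0.0375:
  t   CF        PV=CF/(1+0.0375)^t    t·PV        t(t+1)·PV
  1     1,625.00     1,566.2651     1,566.2651       3,132.5301
  2     1,625.00     1,509.6531     3,019.3061       9,057.9184
  3     1,625.00     1,455.0873     4,365.2619      17,461.0476
  4    26,625.00    22,979.3212    91,917.2846     459,586.4232
  Σ                 27,510.3266   100,868.1177     489,237.9193
P = 27,510.3266.
Convexity = Σ t(t+1)·PV / [P·(1+y)²] = 489,237.9193 / (27,510.3266 × 1.076406) = 16.52145.

16.521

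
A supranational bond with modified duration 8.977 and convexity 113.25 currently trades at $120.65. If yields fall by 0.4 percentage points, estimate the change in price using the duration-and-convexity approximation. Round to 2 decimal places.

Duration effect: -D_mod·Δy = -8.977 × (-0.004) = +0.035908
Convexity effect: ½·C·(Δy)² = 0.5 × 113.25 × (-0.004)² = +0.0009060
ΔP/P ≈ +0.035908 + 0.0009060 = +0.036814
ΔP ≈ 120.65 × (+0.036814) = +4.4416091.

+$4.44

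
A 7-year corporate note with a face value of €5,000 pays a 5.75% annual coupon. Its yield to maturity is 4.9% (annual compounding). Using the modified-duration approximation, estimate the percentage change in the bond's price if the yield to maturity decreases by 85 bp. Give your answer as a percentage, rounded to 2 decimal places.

Periodic yield y = 0.049. Modified duration first:
  t   CF        PV=CF/(1+0.049)^t    t·PV
  1       287.50       274.0705       274.0705
  2       287.50       261.2684       522.5368
  3       287.50       249.0642       747.1927
  4       287.50       237.4302       949.7207
  5       287.50       226.3395     1,131.6976
  6       287.50       215.7669     1,294.6017
  7     5,287.50     3,782.8748    26,480.1233
  Σ                  5,246.8146    31,399.9434
P = 5,246.8146; D_Mac = 5.98457 yrs; D_mod = 5.98457/(1+0.049) = 5.70503 yrs.
ΔP/P ≈ -D_mod · Δy = -5.70503 × (-0.0085) = +0.048493 = +4.8493%.

+4.85%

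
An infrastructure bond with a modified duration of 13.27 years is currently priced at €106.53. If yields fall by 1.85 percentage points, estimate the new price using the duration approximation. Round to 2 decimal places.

€132.68

Duration approximation: ΔP/P ≈ -D_mod · Δy = -13.27 × (-0.0185) = +0.245495.
New price ≈ 106.53 × (1 + 0.245495) = 132.68258235.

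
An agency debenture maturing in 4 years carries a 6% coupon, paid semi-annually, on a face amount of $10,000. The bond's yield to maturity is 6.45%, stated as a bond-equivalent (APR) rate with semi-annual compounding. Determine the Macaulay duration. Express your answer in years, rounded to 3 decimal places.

Periodic yield y = 0.03225. Discount each cash flow and weight by its period:
  t   CF        PV=CF/(1+0.03225)^t    t·PV
  1       300.00       290.6273       290.6273
  2       300.00       281.5474       563.0947
  3       300.00       272.7511       818.2534
  4       300.00       264.2297     1,056.9189
  5       300.00       255.9746     1,279.8728
  6       300.00       247.9773     1,487.8637
  7       300.00       240.2299     1,681.6091
  8    10,300.00     7,990.2081    63,921.6651
  Σ                  9,843.5454    71,099.9051
Price P = Σ PV = 9,843.5454.
Macaulay duration = Σ(t·PV) / P = 71,099.9051 / 9,843.5454 = 7.22300 half-year periods.
In years: 7.22300 / 2 = 3.61150 years.

3.611 years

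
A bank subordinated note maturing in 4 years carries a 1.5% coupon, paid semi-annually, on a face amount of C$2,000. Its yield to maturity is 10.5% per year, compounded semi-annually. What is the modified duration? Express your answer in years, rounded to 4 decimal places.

Periodic yield y = 0.0525. First find Macaulay duration:
  t   CF        PV=CF/(1+0.0525)^t    t·PV
  1        15.00        14.2518        14.2518
  2        15.00        13.5409        27.0818
  3        15.00        12.8654        38.5963
  4        15.00        12.2237        48.8948
  5        15.00        11.6140        58.0699
  6        15.00        11.0347        66.2079
  7        15.00        10.4842        73.3896
  8     2,015.00     1,338.1297    10,705.0377
  Σ                  1,424.1444    11,031.5298
P = 1,424.1444; Macaulay duration = 11,031.5298 / 1,424.1444 = 7.74608 half-year periods = 3.87304 years.
Modified duration = D_Mac / (1 + y) = 3.87304 / 1.0525 = 3.67985 years.

3.6798 years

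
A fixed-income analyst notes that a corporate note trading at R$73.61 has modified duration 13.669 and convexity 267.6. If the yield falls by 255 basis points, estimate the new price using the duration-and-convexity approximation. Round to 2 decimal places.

R$105.67

Duration effect: -D_mod·Δy = -13.669 × (-0.0255) = +0.3485595
Convexity effect: ½·C·(Δy)² = 0.5 × 267.6 × (-0.0255)² = +0.08700345
ΔP/P ≈ +0.3485595 + 0.08700345 = +0.43556295
New price ≈ 73.61 × (1 + 0.43556295) = 105.6717887495.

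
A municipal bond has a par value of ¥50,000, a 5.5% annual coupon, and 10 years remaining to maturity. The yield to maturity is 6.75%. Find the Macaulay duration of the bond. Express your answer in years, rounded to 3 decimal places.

Periodic yield y = 0.0675. Discount each cash flow and weight by its year:
  t   CF        PV=CF/(1+0.0675)^t    t·PV
  1     2,750.00     2,576.1124     2,576.1124
  2     2,750.00     2,413.2201     4,826.4401
  3     2,750.00     2,260.6277     6,781.8831
  4     2,750.00     2,117.6840     8,470.7361
  5     2,750.00     1,983.7789     9,918.8947
  6     2,750.00     1,858.3409    11,150.0456
  7     2,750.00     1,740.8346    12,185.8421
  8     2,750.00     1,630.7584    13,046.0672
  9     2,750.00     1,527.6425    13,748.7828
  10   52,750.00    27,450.0808   274,500.8079
  Σ                 45,559.0804   357,205.6119
Price P = Σ PV = 45,559.0804.
Macaulay duration = Σ(t·PV) / P = 357,205.6119 / 45,559.0804 = 7.84049 years.

7.840 years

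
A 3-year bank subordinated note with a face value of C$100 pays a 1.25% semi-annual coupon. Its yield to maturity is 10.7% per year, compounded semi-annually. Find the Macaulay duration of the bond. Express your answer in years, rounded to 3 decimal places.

2.945 years

Periodic yield y = 0.0535. Discount each cash flow and weight by its period:
  t   CF        PV=CF/(1+0.0535)^t    t·PV
  1        0.625         0.5933         0.5933
  2        0.625         0.5631         1.1263
  3        0.625         0.5345         1.6036
  4        0.625         0.5074         2.0296
  5        0.625         0.4816         2.4081
  6      100.625        73.6035       441.6212
  Σ                     76.2835       449.3820
Price P = Σ PV = 76.2835.
Macaulay duration = Σ(t·PV) / P = 449.3820 / 76.2835 = 5.89095 half-year periods.
In years: 5.89095 / 2 = 2.94547 years.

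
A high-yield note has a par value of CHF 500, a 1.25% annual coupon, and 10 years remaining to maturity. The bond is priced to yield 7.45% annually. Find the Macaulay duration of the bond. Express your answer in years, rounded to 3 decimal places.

Periodic yield y = 0.0745. Discount each cash flow and weight by its year:
  t   CF        PV=CF/(1+0.0745)^t    t·PV
  1         6.25         5.8167         5.8167
  2         6.25         5.4134        10.8267
  3         6.25         5.0380        15.1141
  4         6.25         4.6887        18.7549
  5         6.25         4.3636        21.8181
  6         6.25         4.0611        24.3665
  7         6.25         3.7795        26.4565
  8         6.25         3.5175        28.1396
  9         6.25         3.2736        29.4622
  10      506.25       246.7748     2,467.7482
  Σ                    286.7268     2,648.5035
Price P = Σ PV = 286.7268.
Macaulay duration = Σ(t·PV) / P = 2,648.5035 / 286.7268 = 9.23703 years.

9.237 years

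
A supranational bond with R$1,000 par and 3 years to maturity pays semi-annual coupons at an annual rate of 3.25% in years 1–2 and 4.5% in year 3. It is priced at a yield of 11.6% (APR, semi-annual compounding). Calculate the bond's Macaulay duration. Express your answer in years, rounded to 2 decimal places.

Periodic yield y = 0.058. Discount each cash flow and weight by its period:
  t   CF        PV=CF/(1+0.058)^t    t·PV
  1        16.25        15.3592        15.3592
  2        16.25        14.5172        29.0343
  3        16.25        13.7213        41.1640
  4        16.25        12.9691        51.8765
  5        22.50        16.9728        84.8641
  6     1,022.50       729.0366     4,374.2194
  Σ                    802.5762     4,596.5175
Price P = Σ PV = 802.5762.
Macaulay duration = Σ(t·PV) / P = 4,596.5175 / 802.5762 = 5.72720 half-year periods.
In years: 5.72720 / 2 = 2.86360 years.

2.86 years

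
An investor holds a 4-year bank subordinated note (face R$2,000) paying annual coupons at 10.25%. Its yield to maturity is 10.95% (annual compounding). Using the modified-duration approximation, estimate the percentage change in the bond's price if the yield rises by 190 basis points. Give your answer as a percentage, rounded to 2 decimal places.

-5.94%

Periodic yield y = 0.1095. Modified duration first:
  t   CF        PV=CF/(1+0.1095)^t    t·PV
  1       205.00       184.7679       184.7679
  2       205.00       166.5326       333.0652
  3       205.00       150.0970       450.2909
  4     2,205.00     1,455.1219     5,820.4875
  Σ                  1,956.5194     6,788.6115
P = 1,956.5194; D_Mac = 3.46974 yrs; D_mod = 3.46974/(1+0.1095) = 3.12730 yrs.
ΔP/P ≈ -D_mod · Δy = -3.12730 × (+0.019) = -0.059419 = -5.9419%.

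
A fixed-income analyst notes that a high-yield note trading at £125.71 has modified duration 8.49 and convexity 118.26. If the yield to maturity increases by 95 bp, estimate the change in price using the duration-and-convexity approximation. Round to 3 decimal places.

-£9.468

Duration effect: -D_mod·Δy = -8.49 × (+0.0095) = -0.080655
Convexity effect: ½·C·(Δy)² = 0.5 × 118.26 × (0.0095)² = +0.0053364825
ΔP/P ≈ -0.080655 + 0.0053364825 = -0.0753185175
ΔP ≈ 125.71 × (-0.0753185175) = -9.468290834925.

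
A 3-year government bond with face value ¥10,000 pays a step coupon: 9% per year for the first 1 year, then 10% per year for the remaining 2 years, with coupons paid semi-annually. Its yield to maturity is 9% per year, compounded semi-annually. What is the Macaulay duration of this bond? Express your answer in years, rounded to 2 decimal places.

Periodic yield y = 0.045. Discount each cash flow and weight by its period:
  t   CF        PV=CF/(1+0.045)^t    t·PV
  1       450.00       430.6220       430.6220
  2       450.00       412.0785       824.1570
  3       500.00       438.1483     1,314.4449
  4       500.00       419.2807     1,677.1227
  5       500.00       401.2255     2,006.1276
  6    10,500.00     8,062.9053    48,377.4315
  Σ                 10,164.2602    54,629.9057
Price P = Σ PV = 10,164.2602.
Macaulay duration = Σ(t·PV) / P = 54,629.9057 / 10,164.2602 = 5.37471 half-year periods.
In years: 5.37471 / 2 = 2.68735 years.

2.69 years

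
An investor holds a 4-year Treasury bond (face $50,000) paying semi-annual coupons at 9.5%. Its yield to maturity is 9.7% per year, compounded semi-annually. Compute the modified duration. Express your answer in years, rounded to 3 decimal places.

Periodic yield y = 0.0485. First find Macaulay duration:
  t   CF        PV=CF/(1+0.0485)^t    t·PV
  1     2,375.00     2,265.1407     2,265.1407
  2     2,375.00     2,160.3631     4,320.7261
  3     2,375.00     2,060.4321     6,181.2963
  4     2,375.00     1,965.1236     7,860.4945
  5     2,375.00     1,874.2238     9,371.1188
  6     2,375.00     1,787.5286    10,725.1717
  7     2,375.00     1,704.8437    11,933.9059
  8    52,375.00    35,857.2152   286,857.7215
  Σ                 49,674.8708   339,515.5756
P = 49,674.8708; Macaulay duration = 339,515.5756 / 49,674.8708 = 6.83476 half-year periods = 3.41738 years.
Modified duration = D_Mac / (1 + y) = 3.41738 / 1.0485 = 3.25930 years.

3.259 years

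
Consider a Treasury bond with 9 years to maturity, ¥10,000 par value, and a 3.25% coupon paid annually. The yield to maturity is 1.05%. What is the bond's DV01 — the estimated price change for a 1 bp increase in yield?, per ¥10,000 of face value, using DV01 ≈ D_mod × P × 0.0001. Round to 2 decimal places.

¥9.46

Periodic yield y = 0.0105.
  t   CF        PV=CF/(1+0.0105)^t    t·PV
  1       325.00       321.6230       321.6230
  2       325.00       318.2810       636.5620
  3       325.00       314.9738       944.9214
  4       325.00       311.7009     1,246.8037
  5       325.00       308.4621     1,542.3104
  6       325.00       305.2569     1,831.5412
  7       325.00       302.0850     2,114.5949
  8       325.00       298.9460     2,391.5684
  9    10,325.00     9,398.6007    84,587.4064
  Σ                 11,879.9294    95,617.3313
P = 11,879.9294; D_Mac = 8.04864 yrs; D_mod = 7.96501 yrs.
DV01 ≈ 7.96501 × 11,879.9294 × 0.0001 = 9.462378.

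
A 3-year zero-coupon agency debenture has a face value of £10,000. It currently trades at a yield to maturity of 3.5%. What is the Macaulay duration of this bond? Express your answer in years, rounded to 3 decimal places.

A zero-coupon bond has a single cash flow at maturity, so its Macaulay duration equals its maturity: 3 years.

3.000 years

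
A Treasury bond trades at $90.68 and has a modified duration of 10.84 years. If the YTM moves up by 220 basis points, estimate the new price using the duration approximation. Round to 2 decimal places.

$69.05

Duration approximation: ΔP/P ≈ -D_mod · Δy = -10.84 × (+0.022) = -0.238480.
New price ≈ 90.68 × (1 - 0.238480) = 69.0546336.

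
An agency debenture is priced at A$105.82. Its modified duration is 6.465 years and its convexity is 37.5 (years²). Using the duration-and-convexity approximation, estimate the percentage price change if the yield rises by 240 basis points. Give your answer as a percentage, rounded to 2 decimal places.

-14.44%

Duration effect: -D_mod·Δy = -6.465 × (+0.024) = -0.155160
Convexity effect: ½·C·(Δy)² = 0.5 × 37.5 × (0.024)² = +0.0108000
ΔP/P ≈ -0.155160 + 0.0108000 = -0.144360
= -14.4360%.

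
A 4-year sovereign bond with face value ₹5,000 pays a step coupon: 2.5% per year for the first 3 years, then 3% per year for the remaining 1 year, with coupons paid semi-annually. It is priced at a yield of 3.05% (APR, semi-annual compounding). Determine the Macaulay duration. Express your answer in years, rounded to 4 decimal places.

Periodic yield y = 0.01525. Discount each cash flow and weight by its period:
  t   CF        PV=CF/(1+0.01525)^t    t·PV
  1        62.50        61.5612        61.5612
  2        62.50        60.6365       121.2730
  3        62.50        59.7257       179.1770
  4        62.50        58.8285       235.3141
  5        62.50        57.9449       289.7244
  6        62.50        57.0745       342.4469
  7        75.00        67.4606       472.2243
  8     5,075.00     4,496.2667    35,970.1334
  Σ                  4,919.4985    37,671.8543
Price P = Σ PV = 4,919.4985.
Macaulay duration = Σ(t·PV) / P = 37,671.8543 / 4,919.4985 = 7.65766 half-year periods.
In years: 7.65766 / 2 = 3.82883 years.

3.8288 years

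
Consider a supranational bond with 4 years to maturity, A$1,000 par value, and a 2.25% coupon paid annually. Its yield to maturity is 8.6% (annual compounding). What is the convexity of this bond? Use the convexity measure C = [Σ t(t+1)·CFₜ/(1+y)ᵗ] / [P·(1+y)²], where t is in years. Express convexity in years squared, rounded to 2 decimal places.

With y = 0.086:
  t   CF        PV=CF/(1+0.086)^t    t·PV        t(t+1)·PV
  1        22.50        20.7182        20.7182          41.4365
  2        22.50        19.0776        38.1551         114.4654
  3        22.50        17.5668        52.7004         210.8018
  4     1,022.50       735.0959     2,940.3837      14,701.9185
  Σ                    792.4585     3,051.9575      15,068.6221
P = 792.4585.
Convexity = Σ t(t+1)·PV / [P·(1+y)²] = 15,068.6221 / (792.4585 × 1.179396) = 16.12268.

16.12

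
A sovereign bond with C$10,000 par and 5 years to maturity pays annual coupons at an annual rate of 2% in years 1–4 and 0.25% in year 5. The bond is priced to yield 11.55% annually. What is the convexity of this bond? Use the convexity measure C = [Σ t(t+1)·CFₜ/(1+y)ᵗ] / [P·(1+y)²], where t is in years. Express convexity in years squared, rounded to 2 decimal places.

22.51

With y = 0.1155:
  t   CF        PV=CF/(1+0.1155)^t    t·PV        t(t+1)·PV
  1       200.00       179.2918       179.2918         358.5836
  2       200.00       160.7277       321.4555         964.3665
  3       200.00       144.0858       432.2575       1,729.0300
  4       200.00       129.1670       516.6681       2,583.3407
  5    10,025.00     5,804.1217    29,020.6084     174,123.6502
  Σ                  6,417.3941    30,470.2813     179,758.9710
P = 6,417.3941.
Convexity = Σ t(t+1)·PV / [P·(1+y)²] = 179,758.9710 / (6,417.3941 × 1.244340) = 22.51089.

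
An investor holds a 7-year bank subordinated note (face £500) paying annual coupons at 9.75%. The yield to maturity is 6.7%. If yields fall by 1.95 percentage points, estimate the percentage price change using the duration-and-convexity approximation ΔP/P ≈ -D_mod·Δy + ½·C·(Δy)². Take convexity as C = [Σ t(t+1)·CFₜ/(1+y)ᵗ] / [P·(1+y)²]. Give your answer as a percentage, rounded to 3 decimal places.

+10.756%

With y = 0.067:
  t   CF        PV=CF/(1+0.067)^t    t·PV        t(t+1)·PV
  1        48.75        45.6888        45.6888          91.3777
  2        48.75        42.8199        85.6398         256.9195
  3        48.75        40.1311       120.3934         481.5735
  4        48.75        37.6112       150.4447         752.2236
  5        48.75        35.2495       176.2473       1,057.4839
  6        48.75        33.0360       198.2163       1,387.5141
  7       548.75       348.5167     2,439.6169      19,516.9354
  Σ                    583.0533     3,216.2473      23,544.0277
P = 583.0533; D_Mac = 5.51622 yrs; D_mod = 5.16984 yrs; C = 35.46857.
Duration effect: -5.16984 × (-0.0195) = +0.100812
Convexity effect: 0.5 × 35.46857 × (-0.0195)² = +0.0067435
ΔP/P ≈ +0.100812 + 0.0067435 = +0.107555 = +10.7555%.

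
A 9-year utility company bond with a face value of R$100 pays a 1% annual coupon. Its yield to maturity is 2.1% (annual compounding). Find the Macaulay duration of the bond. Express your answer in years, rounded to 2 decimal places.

8.63 years

Periodic yield y = 0.021. Discount each cash flow and weight by its year:
  t   CF        PV=CF/(1+0.021)^t    t·PV
  1         1.00         0.9794         0.9794
  2         1.00         0.9593         1.9186
  3         1.00         0.9396         2.8187
  4         1.00         0.9202         3.6809
  5         1.00         0.9013         4.5065
  6         1.00         0.8828         5.2966
  7         1.00         0.8646         6.0523
  8         1.00         0.8468         6.7746
  9       101.00        83.7702       753.9320
  Σ                     91.0642       785.9596
Price P = Σ PV = 91.0642.
Macaulay duration = Σ(t·PV) / P = 785.9596 / 91.0642 = 8.63083 years.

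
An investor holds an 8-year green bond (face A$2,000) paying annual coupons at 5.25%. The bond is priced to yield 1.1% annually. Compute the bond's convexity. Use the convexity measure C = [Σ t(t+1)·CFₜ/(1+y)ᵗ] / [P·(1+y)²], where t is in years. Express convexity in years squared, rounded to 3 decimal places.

57.785

With y = 0.011:
  t   CF        PV=CF/(1+0.011)^t    t·PV        t(t+1)·PV
  1       105.00       103.8576       103.8576         207.7151
  2       105.00       102.7276       205.4551         616.3654
  3       105.00       101.6099       304.8296       1,219.3183
  4       105.00       100.5043       402.0172       2,010.0862
  5       105.00        99.4108       497.0539       2,982.3237
  6       105.00        98.3292       589.9750       4,129.8251
  7       105.00        97.2593       680.8152       5,446.5217
  8     2,105.00     1,928.6031    15,428.8246     138,859.4216
  Σ                  2,632.3016    18,212.8283     155,471.5769
P = 2,632.3016.
Convexity = Σ t(t+1)·PV / [P·(1+y)²] = 155,471.5769 / (2,632.3016 × 1.022121) = 57.78472.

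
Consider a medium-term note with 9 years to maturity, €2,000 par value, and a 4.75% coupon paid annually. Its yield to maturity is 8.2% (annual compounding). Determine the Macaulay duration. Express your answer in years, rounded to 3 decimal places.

7.308 years

Periodic yield y = 0.082. Discount each cash flow and weight by its year:
  t   CF        PV=CF/(1+0.082)^t    t·PV
  1        95.00        87.8004        87.8004
  2        95.00        81.1464       162.2927
  3        95.00        74.9966       224.9899
  4        95.00        69.3130       277.2519
  5        95.00        64.0601       320.3003
  6        95.00        59.2052       355.2314
  7        95.00        54.7183       383.0283
  8        95.00        50.5715       404.5717
  9     2,095.00     1,030.7152     9,276.4368
  Σ                  1,572.5266    11,491.9033
Price P = Σ PV = 1,572.5266.
Macaulay duration = Σ(t·PV) / P = 11,491.9033 / 1,572.5266 = 7.30792 years.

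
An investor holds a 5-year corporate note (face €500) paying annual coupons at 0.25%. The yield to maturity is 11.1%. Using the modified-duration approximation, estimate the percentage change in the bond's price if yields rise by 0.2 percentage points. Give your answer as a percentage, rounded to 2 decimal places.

Periodic yield y = 0.111. Modified duration first:
  t   CF        PV=CF/(1+0.111)^t    t·PV
  1         1.25         1.1251         1.1251
  2         1.25         1.0127         2.0254
  3         1.25         0.9115         2.7346
  4         1.25         0.8205         3.2818
  5       501.25       296.1311     1,480.6557
  Σ                    300.0009     1,489.8226
P = 300.0009; D_Mac = 4.96606 yrs; D_mod = 4.96606/(1+0.111) = 4.46990 yrs.
ΔP/P ≈ -D_mod · Δy = -4.46990 × (+0.002) = -0.008940 = -0.8940%.

-0.89%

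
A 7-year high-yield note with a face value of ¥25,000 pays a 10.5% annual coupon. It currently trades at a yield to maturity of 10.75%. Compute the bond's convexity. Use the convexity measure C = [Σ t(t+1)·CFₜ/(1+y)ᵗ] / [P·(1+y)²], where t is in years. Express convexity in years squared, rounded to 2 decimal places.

With y = 0.1075:
  t   CF        PV=CF/(1+0.1075)^t    t·PV        t(t+1)·PV
  1     2,625.00     2,370.2032     2,370.2032       4,740.4063
  2     2,625.00     2,140.1383     4,280.2766      12,840.8298
  3     2,625.00     1,932.4048     5,797.2143      23,188.8574
  4     2,625.00     1,744.8350     6,979.3401      34,896.7003
  5     2,625.00     1,575.4718     7,877.3590      47,264.1539
  6     2,625.00     1,422.5479     8,535.2874      59,747.0117
  7    27,625.00    13,517.4927    94,622.4486     756,979.5890
  Σ                 24,703.0936   130,462.1291     939,657.5484
P = 24,703.0936.
Convexity = Σ t(t+1)·PV / [P·(1+y)²] = 939,657.5484 / (24,703.0936 × 1.226556) = 31.01207.

31.01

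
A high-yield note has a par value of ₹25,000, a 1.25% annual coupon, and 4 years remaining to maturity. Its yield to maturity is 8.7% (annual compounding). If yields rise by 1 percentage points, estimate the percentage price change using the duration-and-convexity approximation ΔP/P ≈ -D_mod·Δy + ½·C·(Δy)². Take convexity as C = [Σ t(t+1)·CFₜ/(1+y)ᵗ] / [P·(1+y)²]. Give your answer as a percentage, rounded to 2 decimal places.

-3.52%

With y = 0.087:
  t   CF        PV=CF/(1+0.087)^t    t·PV        t(t+1)·PV
  1       312.50       287.4885       287.4885         574.9770
  2       312.50       264.4788       528.9577       1,586.8730
  3       312.50       243.3108       729.9324       2,919.7296
  4    25,312.50    18,130.7957    72,523.1828     362,615.9140
  Σ                 18,926.0738    74,069.5614     367,697.4936
P = 18,926.0738; D_Mac = 3.91363 yrs; D_mod = 3.60039 yrs; C = 16.44262.
Duration effect: -3.60039 × (+0.01) = -0.036004
Convexity effect: 0.5 × 16.44262 × (0.01)² = +0.0008221
ΔP/P ≈ -0.036004 + 0.0008221 = -0.035182 = -3.5182%.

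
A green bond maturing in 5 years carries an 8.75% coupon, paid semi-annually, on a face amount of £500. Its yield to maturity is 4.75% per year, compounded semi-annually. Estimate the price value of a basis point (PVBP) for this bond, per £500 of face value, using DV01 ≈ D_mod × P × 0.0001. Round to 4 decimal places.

Periodic yield y = 0.02375.
  t   CF        PV=CF/(1+0.02375)^t    t·PV
  1       21.875        21.3675        21.3675
  2       21.875        20.8718        41.7436
  3       21.875        20.3876        61.1628
  4       21.875        19.9146        79.6585
  5       21.875        19.4526        97.2632
  6       21.875        19.0014       114.0081
  7       21.875        18.5605       129.9238
  8       21.875        18.1300       145.0396
  9       21.875        17.7094       159.3842
  10     521.875       412.6932     4,126.9323
  Σ                    588.0887     4,976.4838
P = 588.0887; D_Mac = 8.46213 half-year periods = 4.23107 yrs; D_mod = 4.13291 yrs.
DV01 ≈ 4.13291 × 588.0887 × 0.0001 = 0.243052.

£0.2431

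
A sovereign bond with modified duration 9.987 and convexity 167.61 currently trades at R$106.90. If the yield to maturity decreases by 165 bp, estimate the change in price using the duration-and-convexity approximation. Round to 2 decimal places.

Duration effect: -D_mod·Δy = -9.987 × (-0.0165) = +0.1647855
Convexity effect: ½·C·(Δy)² = 0.5 × 167.61 × (-0.0165)² = +0.02281591125
ΔP/P ≈ +0.1647855 + 0.02281591125 = +0.18760141125
ΔP ≈ 106.90 × (+0.18760141125) = +20.054590862625.

+R$20.05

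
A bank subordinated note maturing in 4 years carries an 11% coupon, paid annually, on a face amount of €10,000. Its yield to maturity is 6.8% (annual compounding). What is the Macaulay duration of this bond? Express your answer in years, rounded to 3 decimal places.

Periodic yield y = 0.068. Discount each cash flow and weight by its year:
  t   CF        PV=CF/(1+0.068)^t    t·PV
  1     1,100.00     1,029.9625     1,029.9625
  2     1,100.00       964.3844     1,928.7688
  3     1,100.00       902.9817     2,708.9450
  4    11,100.00     8,531.7470    34,126.9880
  Σ                 11,429.0756    39,794.6643
Price P = Σ PV = 11,429.0756.
Macaulay duration = Σ(t·PV) / P = 39,794.6643 / 11,429.0756 = 3.48188 years.

3.482 years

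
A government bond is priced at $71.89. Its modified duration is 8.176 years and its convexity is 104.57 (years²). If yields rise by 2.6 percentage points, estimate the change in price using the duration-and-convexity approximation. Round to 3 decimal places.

Duration effect: -D_mod·Δy = -8.176 × (+0.026) = -0.212576
Convexity effect: ½·C·(Δy)² = 0.5 × 104.57 × (0.026)² = +0.03534466
ΔP/P ≈ -0.212576 + 0.03534466 = -0.17723134
ΔP ≈ 71.89 × (-0.17723134) = -12.7411610326.

-$12.741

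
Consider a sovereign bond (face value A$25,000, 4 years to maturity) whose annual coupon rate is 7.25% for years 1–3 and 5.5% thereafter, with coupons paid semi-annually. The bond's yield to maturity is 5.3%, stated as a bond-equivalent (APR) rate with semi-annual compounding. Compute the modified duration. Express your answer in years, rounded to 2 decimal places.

3.47 years

Periodic yield y = 0.0265. First find Macaulay duration:
  t   CF        PV=CF/(1+0.0265)^t    t·PV
  1       906.25       882.8544       882.8544
  2       906.25       860.0627     1,720.1254
  3       906.25       837.8594     2,513.5783
  4       906.25       816.2293     3,264.9174
  5       906.25       795.1577     3,975.7883
  6       906.25       774.6300     4,647.7798
  7       687.50       572.4796     4,007.3573
  8    25,687.50    20,837.7206   166,701.7644
  Σ                 26,376.9936   187,714.1653
P = 26,376.9936; Macaulay duration = 187,714.1653 / 26,376.9936 = 7.11659 half-year periods = 3.55829 years.
Modified duration = D_Mac / (1 + y) = 3.55829 / 1.0265 = 3.46643 years.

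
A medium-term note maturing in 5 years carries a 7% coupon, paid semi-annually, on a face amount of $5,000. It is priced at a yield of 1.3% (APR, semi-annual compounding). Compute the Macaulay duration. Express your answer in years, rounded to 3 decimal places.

4.397 years

Periodic yield y = 0.0065. Discount each cash flow and weight by its period:
  t   CF        PV=CF/(1+0.0065)^t    t·PV
  1       175.00       173.8698       173.8698
  2       175.00       172.7470       345.4940
  3       175.00       171.6314       514.8942
  4       175.00       170.5230       682.0919
  5       175.00       169.4217       847.1087
  6       175.00       168.3276     1,009.9657
  7       175.00       167.2406     1,170.6839
  8       175.00       166.1605     1,329.2841
  9       175.00       165.0874     1,485.7870
  10    5,175.00     4,850.3442    48,503.4423
  Σ                  6,375.3533    56,062.6216
Price P = Σ PV = 6,375.3533.
Macaulay duration = Σ(t·PV) / P = 56,062.6216 / 6,375.3533 = 8.79365 half-year periods.
In years: 8.79365 / 2 = 4.39682 years.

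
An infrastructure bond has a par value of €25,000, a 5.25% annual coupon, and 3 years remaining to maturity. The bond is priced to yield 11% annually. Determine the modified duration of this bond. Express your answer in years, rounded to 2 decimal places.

2.56 years

Periodic yield y = 0.11. First find Macaulay duration:
  t   CF        PV=CF/(1+0.11)^t    t·PV
  1     1,312.50     1,182.4324     1,182.4324
  2     1,312.50     1,065.2544     2,130.5089
  3    26,312.50    19,239.4732    57,718.4197
  Σ                 21,487.1601    61,031.3610
P = 21,487.1601; Macaulay duration = 61,031.3610 / 21,487.1601 = 2.84036 years.
Modified duration = D_Mac / (1 + y) = 2.84036 / 1.11 = 2.55889 years.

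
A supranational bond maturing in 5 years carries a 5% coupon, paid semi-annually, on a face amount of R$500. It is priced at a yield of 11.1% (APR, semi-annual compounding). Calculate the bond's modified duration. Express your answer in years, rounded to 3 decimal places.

4.166 years

Periodic yield y = 0.0555. First find Macaulay duration:
  t   CF        PV=CF/(1+0.0555)^t    t·PV
  1        12.50        11.8427        11.8427
  2        12.50        11.2200        22.4400
  3        12.50        10.6300        31.8901
  4        12.50        10.0711        40.2844
  5        12.50         9.5415        47.7077
  6        12.50         9.0398        54.2390
  7        12.50         8.5645        59.9515
  8        12.50         8.1142        64.9134
  9        12.50         7.6875        69.1876
  10      512.50       298.6149     2,986.1491
  Σ                    385.3264     3,388.6057
P = 385.3264; Macaulay duration = 3,388.6057 / 385.3264 = 8.79412 half-year periods = 4.39706 years.
Modified duration = D_Mac / (1 + y) = 4.39706 / 1.0555 = 4.16585 years.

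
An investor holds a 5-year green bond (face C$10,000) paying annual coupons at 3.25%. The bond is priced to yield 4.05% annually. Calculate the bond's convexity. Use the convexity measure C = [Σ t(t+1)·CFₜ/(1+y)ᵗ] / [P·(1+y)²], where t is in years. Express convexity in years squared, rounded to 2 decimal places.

With y = 0.0405:
  t   CF        PV=CF/(1+0.0405)^t    t·PV        t(t+1)·PV
  1       325.00       312.3498       312.3498         624.6997
  2       325.00       300.1921       600.3841       1,801.1523
  3       325.00       288.5075       865.5225       3,462.0900
  4       325.00       277.2778     1,109.1110       5,545.5550
  5    10,325.00     8,466.0268    42,330.1339     253,980.8032
  Σ                  9,644.3539    45,217.5013     265,414.3002
P = 9,644.3539.
Convexity = Σ t(t+1)·PV / [P·(1+y)²] = 265,414.3002 / (9,644.3539 × 1.082640) = 25.41950.

25.42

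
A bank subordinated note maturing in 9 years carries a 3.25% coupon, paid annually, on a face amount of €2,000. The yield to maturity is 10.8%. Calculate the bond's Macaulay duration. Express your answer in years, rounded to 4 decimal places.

7.5351 years

Periodic yield y = 0.108. Discount each cash flow and weight by its year:
  t   CF        PV=CF/(1+0.108)^t    t·PV
  1        65.00        58.6643        58.6643
  2        65.00        52.9461       105.8922
  3        65.00        47.7853       143.3558
  4        65.00        43.1275       172.5100
  5        65.00        38.9237       194.6187
  6        65.00        35.1297       210.7784
  7        65.00        31.7055       221.9387
  8        65.00        28.6151       228.9208
  9     2,065.00       820.4691     7,384.2216
  Σ                  1,157.3663     8,720.9005
Price P = Σ PV = 1,157.3663.
Macaulay duration = Σ(t·PV) / P = 8,720.9005 / 1,157.3663 = 7.53513 years.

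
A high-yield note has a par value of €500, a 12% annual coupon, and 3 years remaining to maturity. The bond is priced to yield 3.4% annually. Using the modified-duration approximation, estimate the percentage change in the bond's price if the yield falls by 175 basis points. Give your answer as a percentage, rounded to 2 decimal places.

+4.61%

Periodic yield y = 0.034. Modified duration first:
  t   CF        PV=CF/(1+0.034)^t    t·PV
  1        60.00        58.0271        58.0271
  2        60.00        56.1190       112.2381
  3       560.00       506.5548     1,519.6643
  Σ                    620.7009     1,689.9295
P = 620.7009; D_Mac = 2.72261 yrs; D_mod = 2.72261/(1+0.034) = 2.63309 yrs.
ΔP/P ≈ -D_mod · Δy = -2.63309 × (-0.0175) = +0.046079 = +4.6079%.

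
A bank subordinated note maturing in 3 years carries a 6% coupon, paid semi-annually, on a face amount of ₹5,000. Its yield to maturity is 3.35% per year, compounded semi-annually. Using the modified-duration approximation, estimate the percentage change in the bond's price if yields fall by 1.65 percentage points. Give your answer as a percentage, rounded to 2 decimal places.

+4.54%

Periodic yield y = 0.01675. Modified duration first:
  t   CF        PV=CF/(1+0.01675)^t    t·PV
  1       150.00       147.5289       147.5289
  2       150.00       145.0985       290.1970
  3       150.00       142.7081       428.1244
  4       150.00       140.3571       561.4286
  5       150.00       138.0449       690.2245
  6     5,150.00     4,661.4619    27,968.7716
  Σ                  5,375.1995    30,086.2750
P = 5,375.1995; D_Mac = 5.59724 half-year periods = 2.79862 yrs; D_mod = 2.79862/(1+0.01675) = 2.75251 yrs.
ΔP/P ≈ -D_mod · Δy = -2.75251 × (-0.0165) = +0.045416 = +4.5416%.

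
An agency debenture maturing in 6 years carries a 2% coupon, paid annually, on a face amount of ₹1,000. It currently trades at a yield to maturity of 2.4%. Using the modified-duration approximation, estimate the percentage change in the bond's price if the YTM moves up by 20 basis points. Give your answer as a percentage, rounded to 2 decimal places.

-1.12%

Periodic yield y = 0.024. Modified duration first:
  t   CF        PV=CF/(1+0.024)^t    t·PV
  1        20.00        19.5312        19.5312
  2        20.00        19.0735        38.1470
  3        20.00        18.6265        55.8794
  4        20.00        18.1899        72.7596
  5        20.00        17.7636        88.8178
  6     1,020.00       884.7090     5,308.2538
  Σ                    977.8936     5,583.3888
P = 977.8936; D_Mac = 5.70961 yrs; D_mod = 5.70961/(1+0.024) = 5.57579 yrs.
ΔP/P ≈ -D_mod · Δy = -5.57579 × (+0.002) = -0.011152 = -1.1152%.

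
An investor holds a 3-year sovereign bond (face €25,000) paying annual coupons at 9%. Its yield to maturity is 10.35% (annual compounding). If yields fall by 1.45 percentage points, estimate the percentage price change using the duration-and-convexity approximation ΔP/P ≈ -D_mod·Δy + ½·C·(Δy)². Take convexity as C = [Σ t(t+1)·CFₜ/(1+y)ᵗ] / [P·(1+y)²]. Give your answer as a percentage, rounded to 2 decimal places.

With y = 0.1035:
  t   CF        PV=CF/(1+0.1035)^t    t·PV        t(t+1)·PV
  1     2,250.00     2,038.9669     2,038.9669       4,077.9338
  2     2,250.00     1,847.7272     3,695.4543      11,086.3630
  3    27,250.00    20,279.1382    60,837.4145     243,349.6580
  Σ                 24,165.8322    66,571.8357     258,513.9548
P = 24,165.8322; D_Mac = 2.75479 yrs; D_mod = 2.49641 yrs; C = 8.78491.
Duration effect: -2.49641 × (-0.0145) = +0.036198
Convexity effect: 0.5 × 8.78491 × (-0.0145)² = +0.0009235
ΔP/P ≈ +0.036198 + 0.0009235 = +0.037122 = +3.7122%.

+3.71%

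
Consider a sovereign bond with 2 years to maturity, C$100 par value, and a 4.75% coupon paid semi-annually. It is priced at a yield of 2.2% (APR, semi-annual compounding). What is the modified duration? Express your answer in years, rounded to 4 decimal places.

1.9123 years

Periodic yield y = 0.011. First find Macaulay duration:
  t   CF        PV=CF/(1+0.011)^t    t·PV
  1        2.375         2.3492         2.3492
  2        2.375         2.3236         4.6472
  3        2.375         2.2983         6.8950
  4      102.375        97.9917       391.9668
  Σ                    104.9628       405.8581
P = 104.9628; Macaulay duration = 405.8581 / 104.9628 = 3.86669 half-year periods = 1.93334 years.
Modified duration = D_Mac / (1 + y) = 1.93334 / 1.011 = 1.91231 years.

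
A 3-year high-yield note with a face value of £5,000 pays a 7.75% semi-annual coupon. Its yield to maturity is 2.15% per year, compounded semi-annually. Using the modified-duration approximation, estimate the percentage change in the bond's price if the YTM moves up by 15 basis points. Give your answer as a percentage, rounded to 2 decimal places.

-0.41%

Periodic yield y = 0.01075. Modified duration first:
  t   CF        PV=CF/(1+0.01075)^t    t·PV
  1       193.75       191.6893       191.6893
  2       193.75       189.6506       379.3012
  3       193.75       187.6335       562.9006
  4       193.75       185.6379       742.5517
  5       193.75       183.6635       918.3177
  6     5,193.75     4,871.0046    29,226.0277
  Σ                  5,809.2796    32,020.7883
P = 5,809.2796; D_Mac = 5.51201 half-year periods = 2.75600 yrs; D_mod = 2.75600/(1+0.01075) = 2.72669 yrs.
ΔP/P ≈ -D_mod · Δy = -2.72669 × (+0.0015) = -0.004090 = -0.4090%.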